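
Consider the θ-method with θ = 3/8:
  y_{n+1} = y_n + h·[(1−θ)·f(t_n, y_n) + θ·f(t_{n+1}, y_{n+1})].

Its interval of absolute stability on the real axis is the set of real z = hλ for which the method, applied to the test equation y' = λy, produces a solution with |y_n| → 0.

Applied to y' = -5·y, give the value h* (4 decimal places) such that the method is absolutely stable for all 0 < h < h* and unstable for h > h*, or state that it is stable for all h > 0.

With y'=λy (z=hλ):
  y_{n+1} = y_n + z·[5/8·y_n + 3/8·y_{n+1}] ⇒ (1 − 3/8z)y_{n+1} = (1 + 5/8z)y_n
  ⇒ R(z) = (1 + 5/8z)/(1 − 3/8z).

Need |R(x)|<1, x<0.
x=-1.07: |R|=0.2364
R=−1: 1+5/8x = −1+3/8x ⇒ -1/4x=2 ⇒ x=2/(-1/4)=-8.0000
Confirm numerically:
  x=-7.253: |R|=0.94980 <1
  x=-6.661: |R|=0.90430 <1
  x=-6.396: |R|=0.88201 <1
  x=-5.711: |R|=0.81785 <1
  x=-8.337: |R|=1.02042 >1
  x=-8.076: |R|=1.00472 >1
  x=-8.046: |R|=1.00286 >1
So |R|<1 on (-8.0000, 0).

(-8.0000,0); λ=-5 ⇒ h* = (8)/5 = 1.6000.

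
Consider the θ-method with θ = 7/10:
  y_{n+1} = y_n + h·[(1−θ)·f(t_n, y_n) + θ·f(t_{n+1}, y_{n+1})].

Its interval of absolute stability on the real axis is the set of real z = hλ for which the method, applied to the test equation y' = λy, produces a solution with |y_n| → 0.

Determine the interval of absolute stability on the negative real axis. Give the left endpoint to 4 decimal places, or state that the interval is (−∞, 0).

Test eqn y'=λy, z=hλ:
  y_{n+1} = y_n + z·[3/10·y_n + 7/10·y_{n+1}] ⇒ (1 − 7/10z)y_{n+1} = (1 + 3/10z)y_n
  ⇒ R(z) = (1 + 3/10z)/(1 − 7/10z).

Find x<0 with |R(x)|<1.
x=-1.68: |R|=0.2279
x=-2: |R|=0.1667
x=-10: |R|=0.2500
x=-100: |R|=0.4085
θ=7/10≥1/2 ⇒ |1+3/10x|<|1−7/10x| ∀x<0 ⇒ unbounded interval.

unbounded; (−∞, 0).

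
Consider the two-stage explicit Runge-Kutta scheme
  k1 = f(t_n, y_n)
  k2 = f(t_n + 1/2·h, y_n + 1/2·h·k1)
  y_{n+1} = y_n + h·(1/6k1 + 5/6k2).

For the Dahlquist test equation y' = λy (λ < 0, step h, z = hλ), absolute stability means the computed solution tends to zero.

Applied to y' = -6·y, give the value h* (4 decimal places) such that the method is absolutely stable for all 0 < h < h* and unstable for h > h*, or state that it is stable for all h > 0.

Set f=λy, z=hλ:
  k1=λy_n ⇒ h·k1=z·y_n;  k2=λ(1+1/2z)y_n ⇒ h·k2=z(1+1/2z)y_n
  y_{n+1}/y_n = 1 + 1/6z + 5/6z(1+1/2z) = 1 + z + 5/12z²
  so R(z) = 1 + z + 5/12z².

Boundary: |R(x)|=1, x<0.
x=-1.32: |R|=0.4060
R=1: x+5/12x²=0 ⇒ x=−12/5=-2.4000; min R=1−1/(4·5/12)=0.4000>−1
Confirm numerically:
  x=-2.098: |R|=0.73600 <1
  x=-1.206: |R|=0.40002 <1
  x=-1.174: |R|=0.40028 <1
  x=-1.113: |R|=0.40315 <1
  x=-2.697: |R|=1.33375 >1
  x=-2.468: |R|=1.06993 >1
So |R|<1 on (-2.4000, 0).

(-2.4000,0); λ=-6 ⇒ h* = (12/5)/6 = 0.4000.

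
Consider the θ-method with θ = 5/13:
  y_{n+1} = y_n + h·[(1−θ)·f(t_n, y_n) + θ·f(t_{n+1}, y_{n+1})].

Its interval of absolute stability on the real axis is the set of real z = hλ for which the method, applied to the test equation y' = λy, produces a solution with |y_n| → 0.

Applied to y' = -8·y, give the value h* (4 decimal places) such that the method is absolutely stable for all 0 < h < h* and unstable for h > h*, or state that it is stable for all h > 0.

(-8.6667,0); λ=-8 ⇒ h* = (26/3)/8 = 1.0833.

On y'=λy, z=hλ:
  y_{n+1} = y_n + z·[8/13·y_n + 5/13·y_{n+1}] ⇒ (1 − 5/13z)y_{n+1} = (1 + 8/13z)y_n
  ⇒ R(z) = (1 + 8/13z)/(1 − 5/13z).

Boundary: |R(x)|=1, x<0.
x=-1.52: |R|=0.0408
R=−1: 1+8/13x = −1+5/13x ⇒ -3/13x=2 ⇒ x=2/(-3/13)=-8.6667
Confirm numerically:
  x=-7.461: |R|=0.92810 <1
  x=-6.059: |R|=0.81931 <1
  x=-4.765: |R|=0.68215 <1
  x=-9.125: |R|=1.02345 >1
  x=-9.120: |R|=1.02321 >1
  x=-8.758: |R|=1.00482 >1
So |R|<1 on (-8.6667, 0).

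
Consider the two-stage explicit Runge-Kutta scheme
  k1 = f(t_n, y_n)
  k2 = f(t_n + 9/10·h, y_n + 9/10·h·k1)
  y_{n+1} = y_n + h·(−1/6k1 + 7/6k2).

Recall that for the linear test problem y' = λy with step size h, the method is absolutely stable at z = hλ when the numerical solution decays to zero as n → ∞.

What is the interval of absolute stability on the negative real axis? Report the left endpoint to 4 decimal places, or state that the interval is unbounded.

(-0.9524, 0).

Set f=λy, z=hλ:
  k1=λy_n ⇒ h·k1=z·y_n;  k2=λ(1+9/10z)y_n ⇒ h·k2=z(1+9/10z)y_n
  y_{n+1}/y_n = 1 − 1/6z + 7/6z(1+9/10z) = 1 + z + 21/20z²
  Hence R(z) = 1 + z + 21/20z².

Solve |R(x)|<1 on ℝ⁻.
x=-1.36: |R|=1.5821
R=1: x+21/20x²=0 ⇒ x=−20/21=-0.9524; min R=1−1/(4·21/20)=0.7619>−1
Confirm numerically:
  x=-0.575: |R|=0.77216 <1
  x=-0.442: |R|=0.76313 <1
  x=-0.424: |R|=0.76476 <1
  x=-1.193: |R|=1.30141 >1
  x=-1.188: |R|=1.29391 >1
  x=-1.012: |R|=1.06335 >1
So |R|<1 on (-0.9524, 0).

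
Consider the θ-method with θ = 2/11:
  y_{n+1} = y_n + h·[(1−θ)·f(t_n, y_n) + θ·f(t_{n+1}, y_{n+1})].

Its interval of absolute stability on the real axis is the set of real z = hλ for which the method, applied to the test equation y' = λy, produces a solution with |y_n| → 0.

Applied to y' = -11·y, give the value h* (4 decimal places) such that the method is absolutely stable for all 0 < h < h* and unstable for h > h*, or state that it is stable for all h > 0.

With y'=λy (z=hλ):
  y_{n+1} = y_n + z·[9/11·y_n + 2/11·y_{n+1}] ⇒ (1 − 2/11z)y_{n+1} = (1 + 9/11z)y_n
  ⇒ R(z) = (1 + 9/11z)/(1 − 2/11z).

Boundary: |R(x)|=1, x<0.
x=-0.96: |R|=0.1827
R=−1: 1+9/11x = −1+2/11x ⇒ -7/11x=2 ⇒ x=2/(-7/11)=-3.1429
Confirm numerically:
  x=-2.374: |R|=0.65824 <1
  x=-2.133: |R|=0.53694 <1
  x=-2.026: |R|=0.48060 <1
  x=-1.945: |R|=0.43687 <1
  x=-3.604: |R|=1.17728 >1
  x=-3.396: |R|=1.09960 >1
  x=-3.300: |R|=1.06250 >1
Interval (-3.1429, 0).

(-3.1429,0); λ=-11 ⇒ h* = (22/7)/11 = 0.2857.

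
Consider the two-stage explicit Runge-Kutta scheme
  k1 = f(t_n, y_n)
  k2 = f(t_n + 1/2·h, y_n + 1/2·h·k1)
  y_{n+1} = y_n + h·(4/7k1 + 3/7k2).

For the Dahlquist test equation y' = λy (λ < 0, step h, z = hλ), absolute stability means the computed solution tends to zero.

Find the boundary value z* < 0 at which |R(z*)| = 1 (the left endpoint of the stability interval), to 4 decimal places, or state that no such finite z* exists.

Test eqn y'=λy, z=hλ:
  k1=λy_n ⇒ h·k1=z·y_n;  k2=λ(1+1/2z)y_n ⇒ h·k2=z(1+1/2z)y_n
  y_{n+1}/y_n = 1 + 4/7z + 3/7z(1+1/2z) = 1 + z + 3/14z²
  so R(z) = 1 + z + 3/14z².

Boundary: |R(x)|=1, x<0.
x=-1.49: |R|=0.0143
R=1: x+3/14x²=0 ⇒ x=−14/3=-4.6667; min R=1−1/(4·3/14)=-0.1667>−1
Confirm numerically:
  x=-4.117: |R|=0.51508 <1
  x=-2.147: |R|=0.15923 <1
  x=-1.987: |R|=0.14096 <1
  x=-5.218: |R|=1.61647 >1
  x=-5.008: |R|=1.36630 >1
  x=-4.982: |R|=1.33664 >1
So |R|<1 on (-4.6667, 0).

left endpoint -4.6667.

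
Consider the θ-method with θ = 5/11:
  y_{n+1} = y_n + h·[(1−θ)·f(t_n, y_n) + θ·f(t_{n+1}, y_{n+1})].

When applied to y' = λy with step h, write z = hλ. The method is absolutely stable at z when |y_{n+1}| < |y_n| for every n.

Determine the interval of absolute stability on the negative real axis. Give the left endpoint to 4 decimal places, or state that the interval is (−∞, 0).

(-22.0000, 0).

On y'=λy, z=hλ:
  y_{n+1} = y_n + z·[6/11·y_n + 5/11·y_{n+1}] ⇒ (1 − 5/11z)y_{n+1} = (1 + 6/11z)y_n
  R(z) = (1 + 6/11z)/(1 − 5/11z).

Need |R(x)|<1, x<0.
x=-1.06: |R|=0.2847
R=−1: 1+6/11x = −1+5/11x ⇒ -1/11x=2 ⇒ x=2/(-1/11)=-22.0000
Confirm numerically:
  x=-20.617: |R|=0.98788 <1
  x=-20.437: |R|=0.98619 <1
  x=-18.864: |R|=0.97022 <1
  x=-22.535: |R|=1.00433 >1
  x=-22.209: |R|=1.00171 >1
Stable set (-22.0000, 0).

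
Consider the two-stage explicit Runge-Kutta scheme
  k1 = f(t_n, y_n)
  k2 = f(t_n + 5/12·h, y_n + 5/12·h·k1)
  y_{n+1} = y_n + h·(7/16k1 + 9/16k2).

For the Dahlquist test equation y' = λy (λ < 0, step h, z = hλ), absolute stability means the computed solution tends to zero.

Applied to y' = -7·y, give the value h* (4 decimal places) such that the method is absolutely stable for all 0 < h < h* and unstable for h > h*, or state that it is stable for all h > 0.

With y'=λy (z=hλ):
  k1=λy_n ⇒ h·k1=z·y_n;  k2=λ(1+5/12z)y_n ⇒ h·k2=z(1+5/12z)y_n
  y_{n+1}/y_n = 1 + 7/16z + 9/16z(1+5/12z) = 1 + z + 15/64z²
  R(z) = 1 + z + 15/64z².

Boundary: |R(x)|=1, x<0.
x=-0.99: |R|=0.2397
R=1: x+15/64x²=0 ⇒ x=−64/15=-4.2667; min R=1−1/(4·15/64)=-0.0667>−1
Confirm numerically:
  x=-3.449: |R|=0.33903 <1
  x=-2.853: |R|=0.05472 <1
  x=-2.419: |R|=0.04754 <1
  x=-4.781: |R|=1.57633 >1
  x=-4.289: |R|=1.02245 >1
Stable set (-4.2667, 0).

(-4.2667,0); λ=-7 ⇒ h* = (64/15)/7 = 0.6095.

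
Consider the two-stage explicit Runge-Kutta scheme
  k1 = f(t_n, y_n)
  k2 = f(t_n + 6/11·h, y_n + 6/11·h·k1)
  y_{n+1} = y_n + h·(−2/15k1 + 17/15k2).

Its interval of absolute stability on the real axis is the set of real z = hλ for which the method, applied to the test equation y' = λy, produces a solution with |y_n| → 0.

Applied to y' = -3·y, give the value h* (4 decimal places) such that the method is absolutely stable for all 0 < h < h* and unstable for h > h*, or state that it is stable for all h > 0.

With y'=λy (z=hλ):
  k1=λy_n ⇒ h·k1=z·y_n;  k2=λ(1+6/11z)y_n ⇒ h·k2=z(1+6/11z)y_n
  y_{n+1}/y_n = 1 − 2/15z + 17/15z(1+6/11z) = 1 + z + 34/55z²
  ⇒ R(z) = 1 + z + 34/55z².

Boundary: |R(x)|=1, x<0.
x=-1.67: |R|=1.0540
R=1: x+34/55x²=0 ⇒ x=−55/34=-1.6176; min R=1−1/(4·34/55)=0.5956>−1
Confirm numerically:
  x=-1.195: |R|=0.68778 <1
  x=-1.120: |R|=0.65545 <1
  x=-1.117: |R|=0.65430 <1
  x=-2.179: |R|=1.75615 >1
  x=-1.879: |R|=1.30358 >1
Interval (-1.6176, 0).

(-1.6176,0); λ=-3 ⇒ h* = (55/34)/3 = 0.5392.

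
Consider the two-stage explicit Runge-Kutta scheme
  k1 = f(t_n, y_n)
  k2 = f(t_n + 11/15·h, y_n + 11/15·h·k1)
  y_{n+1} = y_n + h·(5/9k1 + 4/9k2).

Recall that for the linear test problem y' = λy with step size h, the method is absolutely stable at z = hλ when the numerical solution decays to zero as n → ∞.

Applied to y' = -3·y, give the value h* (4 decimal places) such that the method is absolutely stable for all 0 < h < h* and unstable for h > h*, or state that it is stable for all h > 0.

(-3.0682,0); λ=-3 ⇒ h* = (135/44)/3 = 1.0227.

Test eqn y'=λy, z=hλ:
  k1=λy_n ⇒ h·k1=z·y_n;  k2=λ(1+11/15z)y_n ⇒ h·k2=z(1+11/15z)y_n
  y_{n+1}/y_n = 1 + 5/9z + 4/9z(1+11/15z) = 1 + z + 44/135z²
  R(z) = 1 + z + 44/135z².

Solve |R(x)|<1 on ℝ⁻.
x=-0.35: |R|=0.6899
R=1: x+44/135x²=0 ⇒ x=−135/44=-3.0682; min R=1−1/(4·44/135)=0.2330>−1
Confirm numerically:
  x=-1.995: |R|=0.30219 <1
  x=-1.990: |R|=0.30070 <1
  x=-1.525: |R|=0.23298 <1
  x=-3.540: |R|=1.54437 >1
  x=-3.265: |R|=1.20944 >1
  x=-3.191: |R|=1.12773 >1
So |R|<1 on (-3.0682, 0).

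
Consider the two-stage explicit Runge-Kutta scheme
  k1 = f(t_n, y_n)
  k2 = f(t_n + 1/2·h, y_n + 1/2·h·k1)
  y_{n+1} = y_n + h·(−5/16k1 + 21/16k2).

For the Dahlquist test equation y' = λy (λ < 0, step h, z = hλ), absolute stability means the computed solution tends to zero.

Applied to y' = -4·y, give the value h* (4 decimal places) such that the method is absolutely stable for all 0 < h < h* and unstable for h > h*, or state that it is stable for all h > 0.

On y'=λy, z=hλ:
  k1=λy_n ⇒ h·k1=z·y_n;  k2=λ(1+1/2z)y_n ⇒ h·k2=z(1+1/2z)y_n
  y_{n+1}/y_n = 1 − 5/16z + 21/16z(1+1/2z) = 1 + z + 21/32z²
  so R(z) = 1 + z + 21/32z².

Solve |R(x)|<1 on ℝ⁻.
x=-1.12: |R|=0.7032
R=1: x+21/32x²=0 ⇒ x=−32/21=-1.5238; min R=1−1/(4·21/32)=0.6190>−1
Confirm numerically:
  x=-1.319: |R|=0.82272 <1
  x=-1.034: |R|=0.66763 <1
  x=-0.773: |R|=0.61913 <1
  x=-1.809: |R|=1.33857 >1
  x=-1.752: |R|=1.26236 >1
Stable set (-1.5238, 0).

(-1.5238,0); λ=-4 ⇒ h* = (32/21)/4 = 0.3810.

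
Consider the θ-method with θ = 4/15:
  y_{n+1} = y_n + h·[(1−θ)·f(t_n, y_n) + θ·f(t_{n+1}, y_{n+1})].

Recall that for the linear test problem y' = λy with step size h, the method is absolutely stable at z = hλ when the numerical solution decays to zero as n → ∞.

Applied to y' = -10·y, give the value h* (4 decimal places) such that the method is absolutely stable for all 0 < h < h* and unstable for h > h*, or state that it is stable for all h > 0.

(-4.2857,0); λ=-10 ⇒ h* = (30/7)/10 = 0.4286.

Set f=λy, z=hλ:
  y_{n+1} = y_n + z·[11/15·y_n + 4/15·y_{n+1}] ⇒ (1 − 4/15z)y_{n+1} = (1 + 11/15z)y_n
  so R(z) = (1 + 11/15z)/(1 − 4/15z).

Boundary: |R(x)|=1, x<0.
x=-1.62: |R|=0.1313
R=−1: 1+11/15x = −1+4/15x ⇒ -7/15x=2 ⇒ x=2/(-7/15)=-4.2857
Confirm numerically:
  x=-3.538: |R|=0.82046 <1
  x=-3.519: |R|=0.81541 <1
  x=-3.485: |R|=0.80632 <1
  x=-2.998: |R|=0.66605 <1
  x=-4.656: |R|=1.07709 >1
  x=-4.359: |R|=1.01582 >1
Interval (-4.2857, 0).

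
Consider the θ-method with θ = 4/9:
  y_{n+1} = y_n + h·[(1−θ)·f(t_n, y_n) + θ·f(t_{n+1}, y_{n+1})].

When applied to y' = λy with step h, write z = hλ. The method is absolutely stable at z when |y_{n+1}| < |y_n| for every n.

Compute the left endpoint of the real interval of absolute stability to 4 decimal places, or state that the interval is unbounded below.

Test eqn y'=λy, z=hλ:
  y_{n+1} = y_n + z·[5/9·y_n + 4/9·y_{n+1}] ⇒ (1 − 4/9z)y_{n+1} = (1 + 5/9z)y_n
  ⇒ R(z) = (1 + 5/9z)/(1 − 4/9z).

Solve |R(x)|<1 on ℝ⁻.
x=-0.52: |R|=0.5776
R=−1: 1+5/9x = −1+4/9x ⇒ -1/9x=2 ⇒ x=2/(-1/9)=-18.0000
Confirm numerically:
  x=-17.631: |R|=0.99536 <1
  x=-16.938: |R|=0.98616 <1
  x=-11.150: |R|=0.87220 <1
  x=-10.843: |R|=0.86334 <1
  x=-18.365: |R|=1.00443 >1
  x=-18.278: |R|=1.00339 >1
So |R|<1 on (-18.0000, 0).

left endpoint -18.0000.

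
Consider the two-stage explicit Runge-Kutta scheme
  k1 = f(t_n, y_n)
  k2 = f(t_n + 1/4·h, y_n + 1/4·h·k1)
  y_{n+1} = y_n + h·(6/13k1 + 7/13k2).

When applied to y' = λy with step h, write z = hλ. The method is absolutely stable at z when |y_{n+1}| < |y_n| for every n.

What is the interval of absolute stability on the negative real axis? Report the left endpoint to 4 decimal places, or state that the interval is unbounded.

Set f=λy, z=hλ:
  k1=λy_n ⇒ h·k1=z·y_n;  k2=λ(1+1/4z)y_n ⇒ h·k2=z(1+1/4z)y_n
  y_{n+1}/y_n = 1 + 6/13z + 7/13z(1+1/4z) = 1 + z + 7/52z²
  ⇒ R(z) = 1 + z + 7/52z².

Find x<0 with |R(x)|<1.
x=-1.49: |R|=0.1911
R=1: x+7/52x²=0 ⇒ x=−52/7=-7.4286; min R=1−1/(4·7/52)=-0.8571>−1
Confirm numerically:
  x=-7.290: |R|=0.86401 <1
  x=-5.590: |R|=0.38353 <1
  x=-4.260: |R|=0.81705 <1
  x=-3.234: |R|=0.82609 <1
  x=-7.876: |R|=1.47438 >1
  x=-7.741: |R|=1.32557 >1
  x=-7.563: |R|=1.13686 >1
So |R|<1 on (-7.4286, 0).

(-7.4286, 0).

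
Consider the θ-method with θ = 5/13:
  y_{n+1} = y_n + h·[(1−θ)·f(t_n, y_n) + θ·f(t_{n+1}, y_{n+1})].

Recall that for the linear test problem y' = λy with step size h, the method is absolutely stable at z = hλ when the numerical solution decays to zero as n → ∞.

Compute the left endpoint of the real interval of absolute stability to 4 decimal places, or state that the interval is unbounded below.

left endpoint -8.6667.

Test eqn y'=λy, z=hλ:
  y_{n+1} = y_n + z·[8/13·y_n + 5/13·y_{n+1}] ⇒ (1 − 5/13z)y_{n+1} = (1 + 8/13z)y_n
  ⇒ R(z) = (1 + 8/13z)/(1 − 5/13z).

Find x<0 with |R(x)|<1.
x=-0.62: |R|=0.4994
R=−1: 1+8/13x = −1+5/13x ⇒ -3/13x=2 ⇒ x=2/(-3/13)=-8.6667
Confirm numerically:
  x=-7.235: |R|=0.91266 <1
  x=-6.790: |R|=0.88009 <1
  x=-6.631: |R|=0.86768 <1
  x=-5.982: |R|=0.81230 <1
  x=-9.185: |R|=1.02639 >1
  x=-9.025: |R|=1.01849 >1
  x=-8.726: |R|=1.00314 >1
Stable set (-8.6667, 0).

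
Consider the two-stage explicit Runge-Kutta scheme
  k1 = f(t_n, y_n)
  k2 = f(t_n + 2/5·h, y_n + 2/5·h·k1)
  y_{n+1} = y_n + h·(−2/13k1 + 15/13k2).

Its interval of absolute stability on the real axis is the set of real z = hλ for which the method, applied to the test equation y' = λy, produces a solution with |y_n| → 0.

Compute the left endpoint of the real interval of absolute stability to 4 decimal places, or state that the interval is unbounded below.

left endpoint -2.1667.

Set f=λy, z=hλ:
  k1=λy_n ⇒ h·k1=z·y_n;  k2=λ(1+2/5z)y_n ⇒ h·k2=z(1+2/5z)y_n
  y_{n+1}/y_n = 1 − 2/13z + 15/13z(1+2/5z) = 1 + z + 6/13z²
  ⇒ R(z) = 1 + z + 6/13z².

Find x<0 with |R(x)|<1.
x=-0.76: |R|=0.5066
R=1: x+6/13x²=0 ⇒ x=−13/6=-2.1667; min R=1−1/(4·6/13)=0.4583>−1
Confirm numerically:
  x=-2.114: |R|=0.94861 <1
  x=-1.970: |R|=0.82118 <1
  x=-1.386: |R|=0.50061 <1
  x=-2.359: |R|=1.20941 >1
  x=-2.352: |R|=1.20119 >1
Stable set (-2.1667, 0).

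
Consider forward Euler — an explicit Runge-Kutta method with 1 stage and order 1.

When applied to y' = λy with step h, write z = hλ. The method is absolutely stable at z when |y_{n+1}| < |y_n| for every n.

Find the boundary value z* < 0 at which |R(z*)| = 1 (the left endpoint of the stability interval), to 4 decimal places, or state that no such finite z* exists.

With y'=λy (z=hλ):
  order 1, 1-stage ⇒ R(z)=1+z
  (e.g. R(-1.34)=-0.34000, |R|=0.34000)

Find x<0 with |R(x)|<1.
x=-1.34: |R|=0.3400
|R(-1.26)|=0.2600 |R(-1.18)|=0.1800 |R(-0.73)|=0.2700
Bisect:
  x_lo=-2.4247 |R|=1.4247  x_hi=-0.0910 |R|=0.9090
  mid=-1.25781 |R|=0.25781 →hi
  mid=-1.84124 |R|=0.84124 →hi
  mid=-2.13295 |R|=1.13295 →lo
  mid=-1.98710 |R|=0.98710 →hi
  mid=-2.06003 |R|=1.06003 →lo
  mid=-2.02356 |R|=1.02356 →lo
  mid=-2.00533 |R|=1.00533 →lo
  mid=-1.99621 |R|=0.99621 →hi
  ...
  [-2.00006,-1.99992] ⇒ x*=-2.0000
So |R|<1 on (-2.0000, 0).

z* = -2.0000.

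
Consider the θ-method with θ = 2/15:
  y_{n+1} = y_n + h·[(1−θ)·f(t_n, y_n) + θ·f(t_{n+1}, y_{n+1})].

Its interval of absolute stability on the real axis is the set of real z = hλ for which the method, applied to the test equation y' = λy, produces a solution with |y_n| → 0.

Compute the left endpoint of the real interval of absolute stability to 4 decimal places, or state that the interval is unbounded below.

left endpoint -2.7273.

Test eqn y'=λy, z=hλ:
  y_{n+1} = y_n + z·[13/15·y_n + 2/15·y_{n+1}] ⇒ (1 − 2/15z)y_{n+1} = (1 + 13/15z)y_n
  Hence R(z) = (1 + 13/15z)/(1 − 2/15z).

Need |R(x)|<1, x<0.
x=-0.35: |R|=0.6656
R=−1: 1+13/15x = −1+2/15x ⇒ -11/15x=2 ⇒ x=2/(-11/15)=-2.7273
Confirm numerically:
  x=-2.651: |R|=0.95867 <1
  x=-2.464: |R|=0.85468 <1
  x=-1.704: |R|=0.38853 <1
  x=-3.241: |R|=1.26306 >1
  x=-3.094: |R|=1.19039 >1
  x=-3.077: |R|=1.18186 >1
Interval (-2.7273, 0).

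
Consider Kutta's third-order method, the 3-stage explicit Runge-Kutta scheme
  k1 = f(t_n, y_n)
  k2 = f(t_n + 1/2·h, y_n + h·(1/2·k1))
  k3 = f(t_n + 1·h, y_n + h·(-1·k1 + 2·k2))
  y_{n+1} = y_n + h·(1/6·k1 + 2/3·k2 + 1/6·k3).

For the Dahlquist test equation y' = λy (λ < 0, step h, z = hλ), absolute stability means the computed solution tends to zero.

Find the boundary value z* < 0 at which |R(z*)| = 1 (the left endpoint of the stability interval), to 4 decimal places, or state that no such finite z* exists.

With y'=λy (z=hλ):
  order 3, 3-stage ⇒ R(z)=1+z+z^2/2+z^3/6
  (e.g. R(-1.06)=0.30330, |R|=0.30330)

Boundary: |R(x)|=1, x<0.
x=-1.06: |R|=0.3033
|R(-2.74)|=1.4147 |R(-1.33)|=0.1623 |R(-0.6)|=0.5440
Bisect:
  x_lo=-2.9739 |R|=1.9355  x_hi=-0.1600 |R|=0.8522
  mid=-1.56694 |R|=0.01949 →hi
  mid=-2.27044 |R|=0.64364 →hi
  mid=-2.62219 |R|=1.18922 →lo
  mid=-2.44631 |R|=0.89406 →hi
  mid=-2.53425 |R|=1.03571 →lo
  mid=-2.49028 |R|=0.96345 →hi
  mid=-2.51227 |R|=0.99921 →hi
  mid=-2.52326 |R|=1.01737 →lo
  mid=-2.51776 |R|=1.00827 →lo
  mid=-2.51501 |R|=1.00374 →lo
  ...
  [-2.51278,-2.51261] ⇒ x*=-2.5127
Stable set (-2.5127, 0).

left endpoint -2.5127.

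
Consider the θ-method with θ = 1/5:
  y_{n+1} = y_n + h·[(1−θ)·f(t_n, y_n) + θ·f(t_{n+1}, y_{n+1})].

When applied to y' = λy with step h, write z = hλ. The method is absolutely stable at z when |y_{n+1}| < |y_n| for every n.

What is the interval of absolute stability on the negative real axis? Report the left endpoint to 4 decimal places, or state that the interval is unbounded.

z∈(-3.3333,0).

With y'=λy (z=hλ):
  y_{n+1} = y_n + z·[4/5·y_n + 1/5·y_{n+1}] ⇒ (1 − 1/5z)y_{n+1} = (1 + 4/5z)y_n
  ⇒ R(z) = (1 + 4/5z)/(1 − 1/5z).

Need |R(x)|<1, x<0.
x=-1.54: |R|=0.1774
R=−1: 1+4/5x = −1+1/5x ⇒ -3/5x=2 ⇒ x=2/(-3/5)=-3.3333
Confirm numerically:
  x=-2.305: |R|=0.57769 <1
  x=-1.891: |R|=0.37208 <1
  x=-1.853: |R|=0.35196 <1
  x=-1.610: |R|=0.21785 <1
  x=-3.858: |R|=1.17769 >1
  x=-3.706: |R|=1.12842 >1
  x=-3.362: |R|=1.01028 >1
Stable set (-3.3333, 0).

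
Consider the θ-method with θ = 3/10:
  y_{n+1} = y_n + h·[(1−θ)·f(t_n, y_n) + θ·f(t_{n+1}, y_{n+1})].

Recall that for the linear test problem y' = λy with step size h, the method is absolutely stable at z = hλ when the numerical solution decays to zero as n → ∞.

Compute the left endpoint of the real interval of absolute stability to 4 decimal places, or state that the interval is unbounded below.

left endpoint -5.0000.

On y'=λy, z=hλ:
  y_{n+1} = y_n + z·[7/10·y_n + 3/10·y_{n+1}] ⇒ (1 − 3/10z)y_{n+1} = (1 + 7/10z)y_n
  ⇒ R(z) = (1 + 7/10z)/(1 − 3/10z).

Boundary: |R(x)|=1, x<0.
x=-0.31: |R|=0.7164
R=−1: 1+7/10x = −1+3/10x ⇒ -2/5x=2 ⇒ x=2/(-2/5)=-5.0000
Confirm numerically:
  x=-4.879: |R|=0.98035 <1
  x=-4.645: |R|=0.94067 <1
  x=-3.547: |R|=0.71842 <1
  x=-5.559: |R|=1.08382 >1
  x=-5.218: |R|=1.03399 >1
So |R|<1 on (-5.0000, 0).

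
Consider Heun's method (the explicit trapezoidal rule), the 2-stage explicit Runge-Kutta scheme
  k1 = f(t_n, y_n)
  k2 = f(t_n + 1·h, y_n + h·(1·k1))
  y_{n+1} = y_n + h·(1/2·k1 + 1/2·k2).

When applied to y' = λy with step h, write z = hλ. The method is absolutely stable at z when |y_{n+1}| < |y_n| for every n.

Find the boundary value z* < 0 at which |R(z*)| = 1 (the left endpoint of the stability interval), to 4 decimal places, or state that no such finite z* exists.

left endpoint -2.0000.

With y'=λy (z=hλ):
  order 2, 2-stage ⇒ R(z)=1+z+z^2/2
  (e.g. R(-0.76)=0.52880, |R|=0.52880)

Solve |R(x)|<1 on ℝ⁻.
x=-0.76: |R|=0.5288
|R(-2.22)|=1.2442 |R(-2.16)|=1.1728 |R(-1.93)|=0.9325
Bisect:
  x_lo=-2.7399 |R|=2.0137  x_hi=-0.1971 |R|=0.8223
  mid=-1.46851 |R|=0.60975 →hi
  mid=-2.10421 |R|=1.10964 →lo
  mid=-1.78636 |R|=0.80918 →hi
  mid=-1.94528 |R|=0.94678 →hi
  mid=-2.02475 |R|=1.02505 →lo
  mid=-1.98502 |R|=0.98513 →hi
  mid=-2.00488 |R|=1.00489 →lo
  mid=-1.99495 |R|=0.99496 →hi
  mid=-1.99992 |R|=0.99992 →hi
  mid=-2.00240 |R|=1.00240 →lo
  ...
  [-2.00007,-1.99992] ⇒ x*=-2.0000
Interval (-2.0000, 0).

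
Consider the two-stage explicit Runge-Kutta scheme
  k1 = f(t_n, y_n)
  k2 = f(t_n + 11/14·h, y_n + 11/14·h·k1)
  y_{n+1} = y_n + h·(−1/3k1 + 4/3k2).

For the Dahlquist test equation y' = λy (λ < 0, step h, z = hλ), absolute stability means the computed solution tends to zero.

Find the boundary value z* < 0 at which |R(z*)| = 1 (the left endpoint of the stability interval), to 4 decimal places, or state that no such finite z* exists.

Test eqn y'=λy, z=hλ:
  k1=λy_n ⇒ h·k1=z·y_n;  k2=λ(1+11/14z)y_n ⇒ h·k2=z(1+11/14z)y_n
  y_{n+1}/y_n = 1 − 1/3z + 4/3z(1+11/14z) = 1 + z + 22/21z²
  so R(z) = 1 + z + 22/21z².

Find x<0 with |R(x)|<1.
x=-0.91: |R|=0.9575
R=1: x+22/21x²=0 ⇒ x=−21/22=-0.9545; min R=1−1/(4·22/21)=0.7614>−1
Confirm numerically:
  x=-0.840: |R|=0.89920 <1
  x=-0.571: |R|=0.77057 <1
  x=-0.505: |R|=0.76217 <1
  x=-0.427: |R|=0.76401 <1
  x=-1.399: |R|=1.65140 >1
  x=-1.370: |R|=1.59628 >1
Stable set (-0.9545, 0).

left endpoint -0.9545.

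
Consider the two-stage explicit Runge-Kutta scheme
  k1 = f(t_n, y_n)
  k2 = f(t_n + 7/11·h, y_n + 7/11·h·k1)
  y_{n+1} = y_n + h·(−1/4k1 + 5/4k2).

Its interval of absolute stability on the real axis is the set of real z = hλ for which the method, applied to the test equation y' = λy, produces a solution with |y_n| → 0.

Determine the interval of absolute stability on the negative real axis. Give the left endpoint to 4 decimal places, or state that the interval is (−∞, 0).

z∈(-1.2571,0).

Test eqn y'=λy, z=hλ:
  k1=λy_n ⇒ h·k1=z·y_n;  k2=λ(1+7/11z)y_n ⇒ h·k2=z(1+7/11z)y_n
  y_{n+1}/y_n = 1 − 1/4z + 5/4z(1+7/11z) = 1 + z + 35/44z²
  Hence R(z) = 1 + z + 35/44z².

Boundary: |R(x)|=1, x<0.
x=-0.49: |R|=0.7010
R=1: x+35/44x²=0 ⇒ x=−44/35=-1.2571; min R=1−1/(4·35/44)=0.6857>−1
Confirm numerically:
  x=-0.865: |R|=0.73018 <1
  x=-0.718: |R|=0.69208 <1
  x=-0.621: |R|=0.68576 <1
  x=-1.393: |R|=1.15054 >1
  x=-1.294: |R|=1.03794 >1
So |R|<1 on (-1.2571, 0).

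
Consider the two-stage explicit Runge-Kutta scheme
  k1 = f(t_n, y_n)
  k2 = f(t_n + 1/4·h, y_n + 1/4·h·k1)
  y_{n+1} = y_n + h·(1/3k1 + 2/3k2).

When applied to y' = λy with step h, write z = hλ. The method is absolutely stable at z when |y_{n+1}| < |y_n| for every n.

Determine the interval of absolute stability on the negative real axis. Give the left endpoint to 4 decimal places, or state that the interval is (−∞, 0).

Test eqn y'=λy, z=hλ:
  k1=λy_n ⇒ h·k1=z·y_n;  k2=λ(1+1/4z)y_n ⇒ h·k2=z(1+1/4z)y_n
  y_{n+1}/y_n = 1 + 1/3z + 2/3z(1+1/4z) = 1 + z + 1/6z²
  so R(z) = 1 + z + 1/6z².

Need |R(x)|<1, x<0.
x=-1.39: |R|=0.0680
R=1: x+1/6x²=0 ⇒ x=−6=-6.0000; min R=1−1/(4·1/6)=-0.5000>−1
Confirm numerically:
  x=-5.642: |R|=0.66336 <1
  x=-4.885: |R|=0.09220 <1
  x=-3.357: |R|=0.47876 <1
  x=-3.201: |R|=0.49327 <1
  x=-6.554: |R|=1.60515 >1
  x=-6.545: |R|=1.59450 >1
  x=-6.501: |R|=1.54283 >1
Stable set (-6.0000, 0).

z∈(-6.0000,0).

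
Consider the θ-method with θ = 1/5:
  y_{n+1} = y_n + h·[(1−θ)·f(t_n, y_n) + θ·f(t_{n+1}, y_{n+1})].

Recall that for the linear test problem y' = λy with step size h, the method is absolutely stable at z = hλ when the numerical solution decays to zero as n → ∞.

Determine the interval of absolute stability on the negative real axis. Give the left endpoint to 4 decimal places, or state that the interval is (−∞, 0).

Set f=λy, z=hλ:
  y_{n+1} = y_n + z·[4/5·y_n + 1/5·y_{n+1}] ⇒ (1 − 1/5z)y_{n+1} = (1 + 4/5z)y_n
  ⇒ R(z) = (1 + 4/5z)/(1 − 1/5z).

Solve |R(x)|<1 on ℝ⁻.
x=-0.51: |R|=0.5372
R=−1: 1+4/5x = −1+1/5x ⇒ -3/5x=2 ⇒ x=2/(-3/5)=-3.3333
Confirm numerically:
  x=-3.134: |R|=0.92648 <1
  x=-2.555: |R|=0.69093 <1
  x=-2.061: |R|=0.45943 <1
  x=-1.399: |R|=0.09314 <1
  x=-3.784: |R|=1.15392 >1
  x=-3.753: |R|=1.14384 >1
So |R|<1 on (-3.3333, 0).

(-3.3333, 0).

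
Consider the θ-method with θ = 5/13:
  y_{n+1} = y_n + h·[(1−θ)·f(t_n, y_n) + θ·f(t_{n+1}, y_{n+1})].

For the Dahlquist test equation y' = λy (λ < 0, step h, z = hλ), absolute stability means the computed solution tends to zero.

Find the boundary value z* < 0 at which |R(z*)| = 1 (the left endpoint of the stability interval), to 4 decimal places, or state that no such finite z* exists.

Test eqn y'=λy, z=hλ:
  y_{n+1} = y_n + z·[8/13·y_n + 5/13·y_{n+1}] ⇒ (1 − 5/13z)y_{n+1} = (1 + 8/13z)y_n
  Hence R(z) = (1 + 8/13z)/(1 − 5/13z).

Solve |R(x)|<1 on ℝ⁻.
x=-1.05: |R|=0.2521
R=−1: 1+8/13x = −1+5/13x ⇒ -3/13x=2 ⇒ x=2/(-3/13)=-8.6667
Confirm numerically:
  x=-8.595: |R|=0.99616 <1
  x=-7.331: |R|=0.91930 <1
  x=-5.408: |R|=0.75584 <1
  x=-3.568: |R|=0.50402 <1
  x=-9.026: |R|=1.01854 >1
  x=-8.977: |R|=1.01608 >1
Interval (-8.6667, 0).

z* = -8.6667.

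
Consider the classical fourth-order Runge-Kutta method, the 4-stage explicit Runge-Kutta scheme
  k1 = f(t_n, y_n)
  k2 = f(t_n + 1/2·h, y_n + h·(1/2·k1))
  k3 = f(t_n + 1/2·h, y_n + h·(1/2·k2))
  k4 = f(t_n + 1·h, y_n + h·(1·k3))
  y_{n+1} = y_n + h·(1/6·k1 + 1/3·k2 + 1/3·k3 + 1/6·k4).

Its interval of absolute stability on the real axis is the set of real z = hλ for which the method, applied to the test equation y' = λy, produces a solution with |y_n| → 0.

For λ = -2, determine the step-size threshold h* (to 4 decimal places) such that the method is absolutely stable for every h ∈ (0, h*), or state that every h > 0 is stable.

(-2.7853,0); λ=-2 ⇒ h* = 1.3926.

With y'=λy (z=hλ):
  order 4, 4-stage ⇒ R(z)=1+z+z^2/2+z^3/6+z^4/24
  (e.g. R(-1.59)=0.27041, |R|=0.27041)

Boundary: |R(x)|=1, x<0.
x=-1.59: |R|=0.2704
|R(-2.87)|=1.1354 |R(-2.73)|=0.9198 |R(-1.44)|=0.2783
Bisect:
  x_lo=-3.3704 |R|=2.3051  x_hi=-0.3041 |R|=0.7378
  mid=-1.83727 |R|=0.29164 →hi
  mid=-2.60385 |R|=0.75917 →hi
  mid=-2.98714 |R|=1.34949 →lo
  mid=-2.79550 |R|=1.01549 →lo
  mid=-2.69967 |R|=0.87840 →hi
  mid=-2.74758 |R|=0.94462 →hi
  mid=-2.77154 |R|=0.97946 →hi
  mid=-2.78352 |R|=0.99733 →hi
  mid=-2.78951 |R|=1.00637 →lo
  ...
  [-2.78539,-2.78520] ⇒ x*=-2.7853
Interval (-2.7853, 0).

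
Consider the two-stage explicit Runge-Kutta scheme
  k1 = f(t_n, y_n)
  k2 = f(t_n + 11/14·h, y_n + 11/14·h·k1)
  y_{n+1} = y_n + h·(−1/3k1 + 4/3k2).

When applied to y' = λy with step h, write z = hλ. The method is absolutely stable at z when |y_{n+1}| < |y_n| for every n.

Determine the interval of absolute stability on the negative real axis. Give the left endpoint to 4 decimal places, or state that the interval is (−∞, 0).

z∈(-0.9545,0).

Set f=λy, z=hλ:
  k1=λy_n ⇒ h·k1=z·y_n;  k2=λ(1+11/14z)y_n ⇒ h·k2=z(1+11/14z)y_n
  y_{n+1}/y_n = 1 − 1/3z + 4/3z(1+11/14z) = 1 + z + 22/21z²
  so R(z) = 1 + z + 22/21z².

Solve |R(x)|<1 on ℝ⁻.
x=-0.37: |R|=0.7734
R=1: x+22/21x²=0 ⇒ x=−21/22=-0.9545; min R=1−1/(4·22/21)=0.7614>−1
Confirm numerically:
  x=-0.763: |R|=0.84689 <1
  x=-0.561: |R|=0.76871 <1
  x=-0.502: |R|=0.76200 <1
  x=-0.423: |R|=0.76445 <1
  x=-1.255: |R|=1.39503 >1
  x=-1.153: |R|=1.23971 >1
Interval (-0.9545, 0).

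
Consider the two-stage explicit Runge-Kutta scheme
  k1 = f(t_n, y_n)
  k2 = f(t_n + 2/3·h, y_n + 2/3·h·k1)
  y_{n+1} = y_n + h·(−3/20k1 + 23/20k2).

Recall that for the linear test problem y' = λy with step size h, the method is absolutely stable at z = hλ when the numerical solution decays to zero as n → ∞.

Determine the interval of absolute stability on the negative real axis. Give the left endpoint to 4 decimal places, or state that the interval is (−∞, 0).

(-1.3043, 0).

With y'=λy (z=hλ):
  k1=λy_n ⇒ h·k1=z·y_n;  k2=λ(1+2/3z)y_n ⇒ h·k2=z(1+2/3z)y_n
  y_{n+1}/y_n = 1 − 3/20z + 23/20z(1+2/3z) = 1 + z + 23/30z²
  so R(z) = 1 + z + 23/30z².

Solve |R(x)|<1 on ℝ⁻.
x=-0.35: |R|=0.7439
R=1: x+23/30x²=0 ⇒ x=−30/23=-1.3043; min R=1−1/(4·23/30)=0.6739>−1
Confirm numerically:
  x=-1.216: |R|=0.91764 <1
  x=-1.005: |R|=0.76935 <1
  x=-0.859: |R|=0.70671 <1
  x=-0.701: |R|=0.67574 <1
  x=-1.836: |R|=1.74835 >1
  x=-1.685: |R|=1.49174 >1
Stable set (-1.3043, 0).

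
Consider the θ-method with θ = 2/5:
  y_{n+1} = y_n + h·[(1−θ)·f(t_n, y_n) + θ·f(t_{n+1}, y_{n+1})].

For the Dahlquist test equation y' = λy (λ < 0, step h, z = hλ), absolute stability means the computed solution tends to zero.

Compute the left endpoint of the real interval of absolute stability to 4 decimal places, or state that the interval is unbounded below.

z* = -10.0000.

With y'=λy (z=hλ):
  y_{n+1} = y_n + z·[3/5·y_n + 2/5·y_{n+1}] ⇒ (1 − 2/5z)y_{n+1} = (1 + 3/5z)y_n
  ⇒ R(z) = (1 + 3/5z)/(1 − 2/5z).

Boundary: |R(x)|=1, x<0.
x=-1.66: |R|=0.0024
R=−1: 1+3/5x = −1+2/5x ⇒ -1/5x=2 ⇒ x=2/(-1/5)=-10.0000
Confirm numerically:
  x=-9.244: |R|=0.96781 <1
  x=-8.885: |R|=0.95103 <1
  x=-7.307: |R|=0.86270 <1
  x=-10.580: |R|=1.02217 >1
  x=-10.108: |R|=1.00428 >1
Interval (-10.0000, 0).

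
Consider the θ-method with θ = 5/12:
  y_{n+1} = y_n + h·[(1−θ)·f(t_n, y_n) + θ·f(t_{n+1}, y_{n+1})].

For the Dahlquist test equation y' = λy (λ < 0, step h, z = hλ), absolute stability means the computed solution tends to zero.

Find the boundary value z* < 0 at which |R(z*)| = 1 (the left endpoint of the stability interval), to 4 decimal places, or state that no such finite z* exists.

z* = -12.0000.

Test eqn y'=λy, z=hλ:
  y_{n+1} = y_n + z·[7/12·y_n + 5/12·y_{n+1}] ⇒ (1 − 5/12z)y_{n+1} = (1 + 7/12z)y_n
  R(z) = (1 + 7/12z)/(1 − 5/12z).

Need |R(x)|<1, x<0.
x=-0.67: |R|=0.4762
R=−1: 1+7/12x = −1+5/12x ⇒ -1/6x=2 ⇒ x=2/(-1/6)=-12.0000
Confirm numerically:
  x=-11.097: |R|=0.97324 <1
  x=-8.749: |R|=0.88336 <1
  x=-8.022: |R|=0.84732 <1
  x=-7.565: |R|=0.82198 <1
  x=-12.461: |R|=1.01241 >1
  x=-12.086: |R|=1.00237 >1
So |R|<1 on (-12.0000, 0).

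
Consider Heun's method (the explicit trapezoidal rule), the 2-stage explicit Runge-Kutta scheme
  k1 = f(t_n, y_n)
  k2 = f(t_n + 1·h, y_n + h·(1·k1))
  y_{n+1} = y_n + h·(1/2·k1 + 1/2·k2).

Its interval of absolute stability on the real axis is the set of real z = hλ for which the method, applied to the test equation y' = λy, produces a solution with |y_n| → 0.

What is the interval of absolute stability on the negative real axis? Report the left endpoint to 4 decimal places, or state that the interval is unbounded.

Test eqn y'=λy, z=hλ:
  order 2, 2-stage ⇒ R(z)=1+z+z^2/2
  (e.g. R(-1.3)=0.54500, |R|=0.54500)

Find x<0 with |R(x)|<1.
x=-1.3: |R|=0.5450
|R(-2.39)|=1.4661 |R(-2.26)|=1.2938 |R(-1.97)|=0.9704
Bisect:
  x_lo=-2.4805 |R|=1.5960  x_hi=-0.2499 |R|=0.7814
  mid=-1.36520 |R|=0.56668 →hi
  mid=-1.92286 |R|=0.92584 →hi
  mid=-2.20170 |R|=1.22204 →lo
  mid=-2.06228 |R|=1.06422 →lo
  mid=-1.99257 |R|=0.99260 →hi
  mid=-2.02742 |R|=1.02780 →lo
  mid=-2.01000 |R|=1.01005 →lo
  mid=-2.00128 |R|=1.00129 →lo
  ...
  [-2.00006,-1.99992] ⇒ x*=-2.0000
Stable set (-2.0000, 0).

(-2.0000, 0).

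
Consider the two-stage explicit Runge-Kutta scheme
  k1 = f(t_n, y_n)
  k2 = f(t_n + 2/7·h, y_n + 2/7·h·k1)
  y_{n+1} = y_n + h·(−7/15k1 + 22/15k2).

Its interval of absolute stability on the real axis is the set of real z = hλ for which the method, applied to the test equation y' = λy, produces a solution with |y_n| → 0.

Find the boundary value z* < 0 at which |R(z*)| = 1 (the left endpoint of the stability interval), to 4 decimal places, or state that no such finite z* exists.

z* = -2.3864.

On y'=λy, z=hλ:
  k1=λy_n ⇒ h·k1=z·y_n;  k2=λ(1+2/7z)y_n ⇒ h·k2=z(1+2/7z)y_n
  y_{n+1}/y_n = 1 − 7/15z + 22/15z(1+2/7z) = 1 + z + 44/105z²
  ⇒ R(z) = 1 + z + 44/105z².

Find x<0 with |R(x)|<1.
x=-0.31: |R|=0.7303
R=1: x+44/105x²=0 ⇒ x=−105/44=-2.3864; min R=1−1/(4·44/105)=0.4034>−1
Confirm numerically:
  x=-2.125: |R|=0.76726 <1
  x=-1.121: |R|=0.40559 <1
  x=-1.113: |R|=0.40610 <1
  x=-2.642: |R|=1.28302 >1
  x=-2.562: |R|=1.18856 >1
  x=-2.545: |R|=1.16918 >1
Interval (-2.3864, 0).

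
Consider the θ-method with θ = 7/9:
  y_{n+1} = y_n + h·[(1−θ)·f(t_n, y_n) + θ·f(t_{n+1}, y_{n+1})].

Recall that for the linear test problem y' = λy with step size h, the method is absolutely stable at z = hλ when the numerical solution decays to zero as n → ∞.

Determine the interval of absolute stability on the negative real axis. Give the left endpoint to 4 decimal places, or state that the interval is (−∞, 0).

On y'=λy, z=hλ:
  y_{n+1} = y_n + z·[2/9·y_n + 7/9·y_{n+1}] ⇒ (1 − 7/9z)y_{n+1} = (1 + 2/9z)y_n
  R(z) = (1 + 2/9z)/(1 − 7/9z).

Solve |R(x)|<1 on ℝ⁻.
x=-0.35: |R|=0.7249
x=-2: |R|=0.2174
x=-10: |R|=0.1392
x=-100: |R|=0.2694
θ=7/9≥1/2 ⇒ |1+2/9x|<|1−7/9x| ∀x<0 ⇒ unbounded interval.

(−∞, 0) — no finite endpoint.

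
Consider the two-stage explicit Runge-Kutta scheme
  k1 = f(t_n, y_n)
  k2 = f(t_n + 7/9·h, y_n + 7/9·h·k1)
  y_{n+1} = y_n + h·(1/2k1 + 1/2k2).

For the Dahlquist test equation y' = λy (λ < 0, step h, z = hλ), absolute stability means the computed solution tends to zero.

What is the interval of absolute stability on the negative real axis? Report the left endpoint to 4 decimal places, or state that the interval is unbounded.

With y'=λy (z=hλ):
  k1=λy_n ⇒ h·k1=z·y_n;  k2=λ(1+7/9z)y_n ⇒ h·k2=z(1+7/9z)y_n
  y_{n+1}/y_n = 1 + 1/2z + 1/2z(1+7/9z) = 1 + z + 7/18z²
  ⇒ R(z) = 1 + z + 7/18z².

Boundary: |R(x)|=1, x<0.
x=-0.72: |R|=0.4816
R=1: x+7/18x²=0 ⇒ x=−18/7=-2.5714; min R=1−1/(4·7/18)=0.3571>−1
Confirm numerically:
  x=-2.262: |R|=0.72781 <1
  x=-2.143: |R|=0.64295 <1
  x=-2.076: |R|=0.60002 <1
  x=-2.905: |R|=1.37684 >1
  x=-2.856: |R|=1.31606 >1
  x=-2.804: |R|=1.25361 >1
Interval (-2.5714, 0).

(-2.5714, 0).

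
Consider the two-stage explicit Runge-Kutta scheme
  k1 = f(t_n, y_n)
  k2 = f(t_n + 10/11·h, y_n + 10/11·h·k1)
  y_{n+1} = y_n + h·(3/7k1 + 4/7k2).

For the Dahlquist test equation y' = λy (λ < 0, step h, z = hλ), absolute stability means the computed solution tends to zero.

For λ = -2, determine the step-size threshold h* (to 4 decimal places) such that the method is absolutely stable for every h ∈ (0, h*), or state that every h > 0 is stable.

On y'=λy, z=hλ:
  k1=λy_n ⇒ h·k1=z·y_n;  k2=λ(1+10/11z)y_n ⇒ h·k2=z(1+10/11z)y_n
  y_{n+1}/y_n = 1 + 3/7z + 4/7z(1+10/11z) = 1 + z + 40/77z²
  so R(z) = 1 + z + 40/77z².

Boundary: |R(x)|=1, x<0.
x=-1.8: |R|=0.8831
R=1: x+40/77x²=0 ⇒ x=−77/40=-1.9250; min R=1−1/(4·40/77)=0.5188>−1
Confirm numerically:
  x=-1.784: |R|=0.86933 <1
  x=-1.344: |R|=0.59436 <1
  x=-0.797: |R|=0.53298 <1
  x=-2.473: |R|=1.70400 >1
  x=-2.104: |R|=1.19564 >1
Interval (-1.9250, 0).

(-1.9250,0); λ=-2 ⇒ h* = (77/40)/2 = 0.9625.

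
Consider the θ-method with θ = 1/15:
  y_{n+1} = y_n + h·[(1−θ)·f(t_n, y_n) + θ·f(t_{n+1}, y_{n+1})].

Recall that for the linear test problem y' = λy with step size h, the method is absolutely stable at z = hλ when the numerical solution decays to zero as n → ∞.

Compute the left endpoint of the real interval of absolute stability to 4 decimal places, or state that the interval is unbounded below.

z* = -2.3077.

On y'=λy, z=hλ:
  y_{n+1} = y_n + z·[14/15·y_n + 1/15·y_{n+1}] ⇒ (1 − 1/15z)y_{n+1} = (1 + 14/15z)y_n
  ⇒ R(z) = (1 + 14/15z)/(1 − 1/15z).

Find x<0 with |R(x)|<1.
x=-1.75: |R|=0.5672
R=−1: 1+14/15x = −1+1/15x ⇒ -13/15x=2 ⇒ x=2/(-13/15)=-2.3077
Confirm numerically:
  x=-2.016: |R|=0.77715 <1
  x=-1.680: |R|=0.51079 <1
  x=-1.098: |R|=0.02311 <1
  x=-2.690: |R|=1.28095 >1
  x=-2.545: |R|=1.17583 >1
Stable set (-2.3077, 0).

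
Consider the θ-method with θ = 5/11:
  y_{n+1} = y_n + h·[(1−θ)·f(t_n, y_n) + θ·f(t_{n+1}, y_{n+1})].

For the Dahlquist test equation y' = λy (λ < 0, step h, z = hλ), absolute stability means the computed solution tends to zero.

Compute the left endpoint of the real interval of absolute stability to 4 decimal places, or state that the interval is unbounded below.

Test eqn y'=λy, z=hλ:
  y_{n+1} = y_n + z·[6/11·y_n + 5/11·y_{n+1}] ⇒ (1 − 5/11z)y_{n+1} = (1 + 6/11z)y_n
  so R(z) = (1 + 6/11z)/(1 − 5/11z).

Find x<0 with |R(x)|<1.
x=-1.29: |R|=0.1868
R=−1: 1+6/11x = −1+5/11x ⇒ -1/11x=2 ⇒ x=2/(-1/11)=-22.0000
Confirm numerically:
  x=-15.046: |R|=0.91936 <1
  x=-12.228: |R|=0.86454 <1
  x=-10.941: |R|=0.83169 <1
  x=-10.608: |R|=0.82211 <1
  x=-22.557: |R|=1.00450 >1
  x=-22.123: |R|=1.00101 >1
Stable set (-22.0000, 0).

left endpoint -22.0000.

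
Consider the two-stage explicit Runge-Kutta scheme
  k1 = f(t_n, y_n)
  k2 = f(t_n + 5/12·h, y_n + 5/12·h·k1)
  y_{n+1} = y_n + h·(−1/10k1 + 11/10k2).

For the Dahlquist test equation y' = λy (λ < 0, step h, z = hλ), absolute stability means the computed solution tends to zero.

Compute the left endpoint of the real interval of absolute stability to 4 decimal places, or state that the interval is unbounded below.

On y'=λy, z=hλ:
  k1=λy_n ⇒ h·k1=z·y_n;  k2=λ(1+5/12z)y_n ⇒ h·k2=z(1+5/12z)y_n
  y_{n+1}/y_n = 1 − 1/10z + 11/10z(1+5/12z) = 1 + z + 11/24z²
  R(z) = 1 + z + 11/24z².

Find x<0 with |R(x)|<1.
x=-1.41: |R|=0.5012
R=1: x+11/24x²=0 ⇒ x=−24/11=-2.1818; min R=1−1/(4·11/24)=0.4545>−1
Confirm numerically:
  x=-2.046: |R|=0.87264 <1
  x=-1.965: |R|=0.80473 <1
  x=-1.481: |R|=0.52429 <1
  x=-2.694: |R|=1.63242 >1
  x=-2.475: |R|=1.33258 >1
Stable set (-2.1818, 0).

left endpoint -2.1818.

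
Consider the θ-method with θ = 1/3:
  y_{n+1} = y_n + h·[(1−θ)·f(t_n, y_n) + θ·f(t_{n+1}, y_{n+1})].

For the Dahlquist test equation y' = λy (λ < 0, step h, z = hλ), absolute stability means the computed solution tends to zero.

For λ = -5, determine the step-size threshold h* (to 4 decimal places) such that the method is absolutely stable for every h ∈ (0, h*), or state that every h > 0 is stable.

(-6.0000,0); λ=-5 ⇒ h* = (6)/5 = 1.2000.

Set f=λy, z=hλ:
  y_{n+1} = y_n + z·[2/3·y_n + 1/3·y_{n+1}] ⇒ (1 − 1/3z)y_{n+1} = (1 + 2/3z)y_n
  Hence R(z) = (1 + 2/3z)/(1 − 1/3z).

Solve |R(x)|<1 on ℝ⁻.
x=-1.05: |R|=0.2222
R=−1: 1+2/3x = −1+1/3x ⇒ -1/3x=2 ⇒ x=2/(-1/3)=-6.0000
Confirm numerically:
  x=-5.024: |R|=0.87836 <1
  x=-4.442: |R|=0.79065 <1
  x=-3.018: |R|=0.50449 <1
  x=-2.961: |R|=0.49019 <1
  x=-6.524: |R|=1.05502 >1
  x=-6.128: |R|=1.01402 >1
Stable set (-6.0000, 0).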